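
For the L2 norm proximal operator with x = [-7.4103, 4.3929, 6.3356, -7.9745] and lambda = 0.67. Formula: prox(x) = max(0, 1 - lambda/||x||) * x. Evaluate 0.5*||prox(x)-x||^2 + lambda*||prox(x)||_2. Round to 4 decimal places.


Step 1: Compute ||x||.
||x|| = 13.3395
Step 2: Compute scaling factor.
scale = max(0, 1 - 0.67/13.3395) = 0.9498
Step 3: prox(x) = [-7.0381, 4.1723, 6.0174, -7.574]
||prox(x)|| = 12.6695
Step 4: Proximal objective.
0.5*||prox-x||^2 = 0.2245
lambda*||prox|| = 8.4886
Total = 8.713


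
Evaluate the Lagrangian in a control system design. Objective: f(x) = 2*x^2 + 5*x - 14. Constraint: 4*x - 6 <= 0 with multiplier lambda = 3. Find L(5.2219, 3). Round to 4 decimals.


Step 1: Evaluate f(x).
f(5.2219) = 2*5.2219^2 + 5*5.2219 - 14 = 66.646
Step 2: Evaluate g(x).
g(5.2219) = 4*5.2219 - 6 = 14.8876
Step 3: Compute Lagrangian.
L = 66.646 + 3*14.8876 = 111.3088


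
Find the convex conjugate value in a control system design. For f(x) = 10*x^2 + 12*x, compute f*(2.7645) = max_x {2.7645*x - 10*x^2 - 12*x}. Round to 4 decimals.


f*(y) = sup_x {y*x - a*x^2 - b*x} = sup_x {(y-b)*x - a*x^2}
FOC: (y - b) - 2a*x = 0 => x* = (y - b)/(2a)
x* = (2.7645 - 12)/(2*10) = -0.4618
f*(2.7645) = (y-b)^2/(4a) = (2.7645 - 12)^2/(4*10)
= 85.2945/40 = 2.1324


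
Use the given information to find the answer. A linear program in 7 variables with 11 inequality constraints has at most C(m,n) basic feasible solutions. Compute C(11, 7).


Each vertex corresponds to some choice of n active constraints out of m, so the number of vertices is at most C(m, n) = m! / (n!(m-n)!).
m = 11, n = 7
Numerator: 11 * 10 * 9 * 8 * 7 * 6 * 5
Denominator: 7! = 5040
C(11, 7) = 330


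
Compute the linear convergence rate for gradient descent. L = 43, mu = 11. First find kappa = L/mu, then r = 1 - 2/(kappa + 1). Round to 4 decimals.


Step 1: Compute the condition number.
kappa = L/mu = 43/11 = 3.9091
Step 2: Compute the convergence rate.
r = 1 - 2/(kappa + 1) = 1 - 2*mu/(L + mu) = (L - mu)/(L + mu) = 32/54 = 0.5926


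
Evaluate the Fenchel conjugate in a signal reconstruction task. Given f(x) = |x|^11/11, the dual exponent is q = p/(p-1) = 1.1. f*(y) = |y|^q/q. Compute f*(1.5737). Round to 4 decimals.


The conjugate exponent q satisfies 1/p + 1/q = 1.
p = 11, so q = 11/(11 - 1) = 1.1
|y|^q = 1.5737^1.1 = 1.6467
f*(1.5737) = 1.6467 / 1.1 = 1.497


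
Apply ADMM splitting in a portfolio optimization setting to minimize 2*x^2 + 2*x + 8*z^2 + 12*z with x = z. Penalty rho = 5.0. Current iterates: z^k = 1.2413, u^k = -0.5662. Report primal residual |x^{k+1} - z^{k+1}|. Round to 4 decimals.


ADMM iteration with rho = 5.0, z^k = 1.2413, u^k = -0.5662
Step 1: x-update.
Minimize 2*x^2 + 2*x + (5.0/2)*(x - 1.2413 - 0.5662)^2
FOC: (2*2 + 5.0)*x = -2 + 5.0*(1.2413 + 0.5662)
x^{k+1} = 0.7819
Step 2: z-update.
Minimize 8*z^2 + 12*z + (5.0/2)*(0.7819 - z - 0.5662)^2
FOC: (2*8 + 5.0)*z = -12 + 5.0*(0.7819 - 0.5662)
z^{k+1} = -0.5201
Step 3: u-update.
u^{k+1} = -0.5662 + 0.7819 + 0.5201 = 0.7358
Step 4: Primal residual = |0.7819 + 0.5201| = 1.302


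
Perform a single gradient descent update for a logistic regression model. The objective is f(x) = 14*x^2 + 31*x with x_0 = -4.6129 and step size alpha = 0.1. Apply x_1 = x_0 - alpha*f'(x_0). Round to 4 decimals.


We compute the gradient at x_0 and apply the update.
f'(x) = 28*x + 31
f'(-4.6129) = 28*-4.6129 + 31 = -98.1612
x_1 = -4.6129 - 0.1*-98.1612 = 5.2032


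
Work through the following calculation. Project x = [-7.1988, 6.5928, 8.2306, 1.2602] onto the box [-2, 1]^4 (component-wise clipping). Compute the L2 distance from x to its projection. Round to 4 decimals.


Project each component onto [-2, 1].
clip(-7.1988) = -2.0, clip(6.5928) = 1.0, clip(8.2306) = 1.0, clip(1.2602) = 1.0
Projection = [-2.0, 1.0, 1.0, 1.0]
Squared diffs: [27.0275, 31.2794, 52.2816, 0.0677]
Distance = sqrt(110.6562) = 10.5193


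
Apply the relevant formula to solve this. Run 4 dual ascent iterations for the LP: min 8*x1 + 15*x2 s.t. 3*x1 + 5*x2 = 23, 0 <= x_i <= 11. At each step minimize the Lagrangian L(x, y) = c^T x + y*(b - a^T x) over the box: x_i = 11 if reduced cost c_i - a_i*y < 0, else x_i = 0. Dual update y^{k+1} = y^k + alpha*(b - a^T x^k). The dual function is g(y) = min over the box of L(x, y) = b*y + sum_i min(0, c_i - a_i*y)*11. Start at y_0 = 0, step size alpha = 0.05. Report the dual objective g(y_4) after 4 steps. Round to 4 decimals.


Dual ascent for LP: min 8*x1 + 15*x2, 3*x1 + 5*x2 = 23, 0 <= x_i <= 11
Step 1: y^k = 0.0, reduced costs: (8.0, 15.0)
  x^k = (0.0, 0.0), subgradient = b - a^T x = 23.0
  y^{k+1} = 0.0 + 0.05*23.0 = 1.15
Step 2: y^k = 1.15, reduced costs: (4.55, 9.25)
  x^k = (0.0, 0.0), subgradient = b - a^T x = 23.0
  y^{k+1} = 1.15 + 0.05*23.0 = 2.3
Step 3: y^k = 2.3, reduced costs: (1.1, 3.5)
  x^k = (0.0, 0.0), subgradient = b - a^T x = 23.0
  y^{k+1} = 2.3 + 0.05*23.0 = 3.45
Step 4: y^k = 3.45, reduced costs: (-2.35, -2.25)
  x^k = (11.0, 11.0), subgradient = b - a^T x = -65.0
  y^{k+1} = 3.45 + 0.05*-65.0 = 0.2
Dual objective at y_4 = 0.2: reduced costs (7.4, 14.0), box minimizer x = (0.0, 0.0)
g(y_4) = b*y + (c1 - a1*y)*x1 + (c2 - a2*y)*x2 = 23*0.2 + 7.4*0.0 + 14.0*0.0 = 4.6 + 0.0 + 0.0 = 4.6


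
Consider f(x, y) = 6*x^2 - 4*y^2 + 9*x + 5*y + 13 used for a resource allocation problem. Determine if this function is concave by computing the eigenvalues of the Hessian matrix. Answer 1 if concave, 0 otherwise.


The Hessian of f(x,y) = 6*x^2 - 4*y^2 + 9*x + 5*y + 13 is:
H = [[12, 0], [0, -8]]
Trace = 12 - 8 = 4
Determinant = 12*-8 - (0)^2 = -96
Discriminant = (4)^2 - 4*-96 = 400.0
Eigenvalues: lambda_1 = -8.0, lambda_2 = 12.0
The function is not concave.

0


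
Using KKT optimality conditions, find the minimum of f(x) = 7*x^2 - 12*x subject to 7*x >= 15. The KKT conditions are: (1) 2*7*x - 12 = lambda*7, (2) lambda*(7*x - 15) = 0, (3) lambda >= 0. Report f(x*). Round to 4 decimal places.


Step 1: Try lambda = 0 (constraint inactive).
x_unc = 12/(2*7) = 0.8571
Check: 7*0.8571 = 5.9997 < 15 -- violated!
Step 2: Constraint must be active: 7*x = 15
x* = 15/7 = 2.1429 (rounded; the exact value 15/7 is used below)
lambda = (2*7*(15/7) - 12)/7 = 2.5714
Step 3: Compute optimal value.
f(x*) = 7*(15/7)^2 - 12*(15/7) = 6.4286


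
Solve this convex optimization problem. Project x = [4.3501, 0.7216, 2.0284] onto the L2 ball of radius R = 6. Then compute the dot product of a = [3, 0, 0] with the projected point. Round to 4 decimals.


Step 1: Compute ||x|| (intermediates to 6 decimals).
||x|| = sqrt(4.3501^2 + 0.7216^2 + 2.0284^2) = 4.853708
Step 2: Project.
Since ||x|| <= R, proj = x (no scaling needed).
proj(x) = [4.3501, 0.7216, 2.0284]
Step 3: Dot product.
a^T * proj(x) = 3*4.3501 + 0*0.7216 + 0*2.0284 = 13.0503


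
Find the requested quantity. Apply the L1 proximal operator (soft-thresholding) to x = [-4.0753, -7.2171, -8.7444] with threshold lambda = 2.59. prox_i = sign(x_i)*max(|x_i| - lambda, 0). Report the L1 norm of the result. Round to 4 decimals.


Soft-thresholding with lambda = 2.59:
prox(-4.0753) = sign(-4.0753)*max(|-4.0753| - 2.59, 0) = -1.4853
prox(-7.2171) = sign(-7.2171)*max(|-7.2171| - 2.59, 0) = -4.6271
prox(-8.7444) = sign(-8.7444)*max(|-8.7444| - 2.59, 0) = -6.1544
prox(x) = [-1.4853, -4.6271, -6.1544]
||prox(x)||_1 = 1.4853 + 4.6271 + 6.1544 = 12.2668


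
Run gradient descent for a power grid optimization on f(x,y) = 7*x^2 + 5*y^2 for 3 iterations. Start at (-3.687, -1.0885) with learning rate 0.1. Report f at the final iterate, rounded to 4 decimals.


Gradient descent on f(x,y) = 7*x^2 + 5*y^2.
Starting point: (-3.687, -1.0885), alpha = 0.1
Step 1: grad_x = 2*7*-3.687 = -51.618, grad_y = 2*5*-1.0885 = -10.885
  x_1 = -3.687 - 0.1*-51.618 = 1.4748
  y_1 = -1.0885 - 0.1*-10.885 = 0.0
Step 2: grad_x = 2*7*1.4748 = 20.6472, grad_y = 2*5*0.0 = 0.0
  x_2 = 1.4748 - 0.1*20.6472 = -0.5899
  y_2 = 0.0 - 0.1*0.0 = 0.0
Step 3: grad_x = 2*7*-0.5899 = -8.2589, grad_y = 2*5*0.0 = 0.0
  x_3 = -0.5899 - 0.1*-8.2589 = 0.236
  y_3 = 0.0 - 0.1*0.0 = 0.0
f(0.236, 0.0) = 7*0.236^2 + 5*0.0^2 = 0.3898


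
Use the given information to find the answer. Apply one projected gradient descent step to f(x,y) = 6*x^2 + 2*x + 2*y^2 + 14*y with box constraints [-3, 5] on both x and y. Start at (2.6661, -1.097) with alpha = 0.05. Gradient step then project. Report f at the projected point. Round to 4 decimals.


Step 1: Compute gradient at (2.6661, -1.097).
grad_x = 2*6*2.6661 + 2 = 33.9932
grad_y = 2*2*-1.097 + 14 = 9.612
Step 2: Gradient step.
x_raw = 2.6661 - 0.05*33.9932 = 0.9664
y_raw = -1.097 - 0.05*9.612 = -1.5776
Step 3: Project onto [-3, 5].
x_proj = clip(0.9664) = 0.9664
y_proj = clip(-1.5776) = -1.5776
Step 4: Evaluate f.
f(0.9664, -1.5776) = -9.5718


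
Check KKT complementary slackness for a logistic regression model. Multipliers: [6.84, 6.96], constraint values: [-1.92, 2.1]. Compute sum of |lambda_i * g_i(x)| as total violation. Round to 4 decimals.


KKT complementary slackness check:
lambda_1 * g_1 = 6.84 * -1.92 = -13.1328
lambda_2 * g_2 = 6.96 * 2.1 = 14.616
Total violation = 13.1328 + 14.616 = 27.7488


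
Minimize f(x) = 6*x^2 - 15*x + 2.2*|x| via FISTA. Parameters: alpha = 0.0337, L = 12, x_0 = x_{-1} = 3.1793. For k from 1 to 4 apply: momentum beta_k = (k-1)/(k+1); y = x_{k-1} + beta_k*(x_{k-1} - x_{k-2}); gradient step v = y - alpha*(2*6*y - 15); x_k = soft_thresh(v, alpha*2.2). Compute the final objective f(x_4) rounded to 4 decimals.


FISTA on f(x) = 6*x^2 - 15*x + 2.2*|x|
L = 12, alpha = 0.0337
Iteration 1: beta = 0.0, y = 3.1793 + 0.0*(3.1793 - 3.1793) = 3.1793
  grad(y) = 23.1516, v = y - alpha*grad = 2.3991
  prox(v) = soft_thresh(2.3991, 0.0741) = 2.325
Iteration 2: beta = 0.3333, y = 2.325 + 0.3333*(2.325 - 3.1793) = 2.0402
  grad(y) = 9.482, v = y - alpha*grad = 1.7206
  prox(v) = soft_thresh(1.7206, 0.0741) = 1.6465
Iteration 3: beta = 0.5, y = 1.6465 + 0.5*(1.6465 - 2.325) = 1.3073
  grad(y) = 0.687, v = y - alpha*grad = 1.2841
  prox(v) = soft_thresh(1.2841, 0.0741) = 1.21
Iteration 4: beta = 0.6, y = 1.21 + 0.6*(1.21 - 1.6465) = 0.948
  grad(y) = -3.6235, v = y - alpha*grad = 1.0702
  prox(v) = soft_thresh(1.0702, 0.0741) = 0.996
f(x_4) = 6*0.996^2 - 15*0.996 + 2.2*|0.996| = -6.7967


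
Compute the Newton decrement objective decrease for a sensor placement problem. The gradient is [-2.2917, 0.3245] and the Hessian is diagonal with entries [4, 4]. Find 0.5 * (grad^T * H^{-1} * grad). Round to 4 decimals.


Step 1: H is diagonal, so H^(-1) * g = [-0.5729, 0.0811].
Step 2: g^T H^(-1) g = sum_i g_i^2 / H_ii
  = (-2.2917)^2/4 + (0.3245)^2/4
  = 1.313 + 0.0263 = 1.3393
Step 3: Objective decrease = 0.5 * g^T H^(-1) g = 0.6696


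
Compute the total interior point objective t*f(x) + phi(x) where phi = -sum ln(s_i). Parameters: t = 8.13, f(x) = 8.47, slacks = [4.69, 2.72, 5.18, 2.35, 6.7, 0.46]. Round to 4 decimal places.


Step 1: Compute log-barrier.
ln values: [1.5454, 1.0006, 1.6448, 0.8544, 1.9021, -0.7765]
phi = -(1.5454 + 1.0006 + 1.6448 + 0.8544 + 1.9021 - 0.7765) = -6.1709
Step 2: Compute augmented objective.
t*f(x) = 8.13*8.47 = 68.8611
Total = 68.8611 - 6.1709 = 62.6902


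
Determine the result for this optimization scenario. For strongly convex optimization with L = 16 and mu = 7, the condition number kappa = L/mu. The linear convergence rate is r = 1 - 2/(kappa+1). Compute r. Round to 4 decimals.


Step 1: Compute the condition number.
kappa = L/mu = 16/7 = 2.2857
Step 2: Compute the convergence rate.
r = 1 - 2/(kappa + 1) = 1 - 2*mu/(L + mu) = (L - mu)/(L + mu) = 9/23 = 0.3913


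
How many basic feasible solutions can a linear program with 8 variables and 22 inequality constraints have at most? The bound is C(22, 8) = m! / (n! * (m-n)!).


Each vertex corresponds to some choice of n active constraints out of m, so the number of vertices is at most C(m, n) = m! / (n!(m-n)!).
m = 22, n = 8
Numerator: 22 * 21 * 20 * 19 * 18 * 17 * 16 * 15
Denominator: 8! = 40320
C(22, 8) = 319770


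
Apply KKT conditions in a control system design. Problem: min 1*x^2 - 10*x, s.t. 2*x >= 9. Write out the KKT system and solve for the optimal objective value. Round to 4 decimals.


Step 1: Try lambda = 0 (constraint inactive).
Stationarity: 2*1*x - 10 = 0
x* = 10/(2*1) = 5.0
Check constraint: 2*5.0 = 10.0 >= 9 -- satisfied.
Step 2: Compute optimal value.
f(x*) = 1*5.0^2 - 10*5.0 = -25.0


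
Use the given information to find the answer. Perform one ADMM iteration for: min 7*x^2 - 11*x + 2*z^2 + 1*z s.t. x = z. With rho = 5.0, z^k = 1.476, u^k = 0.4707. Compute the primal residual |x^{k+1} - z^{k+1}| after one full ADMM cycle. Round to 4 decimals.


ADMM iteration with rho = 5.0, z^k = 1.476, u^k = 0.4707
Step 1: x-update.
Minimize 7*x^2 - 11*x + (5.0/2)*(x - 1.476 + 0.4707)^2
FOC: (2*7 + 5.0)*x = 11 + 5.0*(1.476 - 0.4707)
x^{k+1} = 0.8435
Step 2: z-update.
Minimize 2*z^2 + 1*z + (5.0/2)*(0.8435 - z + 0.4707)^2
FOC: (2*2 + 5.0)*z = -1 + 5.0*(0.8435 + 0.4707)
z^{k+1} = 0.619
Step 3: u-update.
u^{k+1} = 0.4707 + 0.8435 - 0.619 = 0.6952
Step 4: Primal residual = |0.8435 - 0.619| = 0.2245


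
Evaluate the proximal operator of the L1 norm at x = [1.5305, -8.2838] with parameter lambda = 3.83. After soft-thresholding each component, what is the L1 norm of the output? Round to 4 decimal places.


Soft-thresholding with lambda = 3.83:
prox(1.5305) = sign(1.5305)*max(|1.5305| - 3.83, 0) = 0.0
prox(-8.2838) = sign(-8.2838)*max(|-8.2838| - 3.83, 0) = -4.4538
prox(x) = [0.0, -4.4538]
||prox(x)||_1 = 0.0 + 4.4538 = 4.4538


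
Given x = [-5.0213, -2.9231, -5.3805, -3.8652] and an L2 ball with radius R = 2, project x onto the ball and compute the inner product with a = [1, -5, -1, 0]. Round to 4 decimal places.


Step 1: Compute ||x|| (intermediates to 6 decimals).
||x|| = sqrt((-5.0213)^2 + (-2.9231)^2 + (-5.3805)^2 + (-3.8652)^2) = 8.811783
Step 2: Project.
Since ||x|| > R, scale = R/||x|| = 2/8.811783 = 0.226969, proj(x) = scale * x
proj(x) = [-1.139679, -0.663453, -1.221207, -0.877281]
Step 3: Dot product.
a^T * proj(x) = 1*(-1.139679) - 5*(-0.663453) - 1*(-1.221207) + 0*(-0.877281) = 3.3988


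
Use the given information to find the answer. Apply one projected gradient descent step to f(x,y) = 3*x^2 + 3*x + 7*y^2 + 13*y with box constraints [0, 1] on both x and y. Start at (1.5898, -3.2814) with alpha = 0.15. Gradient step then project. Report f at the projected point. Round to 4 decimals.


Step 1: Compute gradient at (1.5898, -3.2814).
grad_x = 2*3*1.5898 + 3 = 12.5388
grad_y = 2*7*-3.2814 + 13 = -32.9396
Step 2: Gradient step.
x_raw = 1.5898 - 0.15*12.5388 = -0.291
y_raw = -3.2814 - 0.15*-32.9396 = 1.6595
Step 3: Project onto [0, 1].
x_proj = clip(-0.291) = 0.0
y_proj = clip(1.6595) = 1.0
Step 4: Evaluate f.
f(0.0, 1.0) = 20.0


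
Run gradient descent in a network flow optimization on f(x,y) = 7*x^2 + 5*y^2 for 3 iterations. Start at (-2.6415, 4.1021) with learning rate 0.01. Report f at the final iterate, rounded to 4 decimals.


Gradient descent on f(x,y) = 7*x^2 + 5*y^2.
Starting point: (-2.6415, 4.1021), alpha = 0.01
Step 1: grad_x = 2*7*-2.6415 = -36.981, grad_y = 2*5*4.1021 = 41.021
  x_1 = -2.6415 - 0.01*-36.981 = -2.2717
  y_1 = 4.1021 - 0.01*41.021 = 3.6919
Step 2: grad_x = 2*7*-2.2717 = -31.8037, grad_y = 2*5*3.6919 = 36.9189
  x_2 = -2.2717 - 0.01*-31.8037 = -1.9537
  y_2 = 3.6919 - 0.01*36.9189 = 3.3227
Step 3: grad_x = 2*7*-1.9537 = -27.3511, grad_y = 2*5*3.3227 = 33.227
  x_3 = -1.9537 - 0.01*-27.3511 = -1.6801
  y_3 = 3.3227 - 0.01*33.227 = 2.9904
f(-1.6801, 2.9904) = 7*(-1.6801)^2 + 5*2.9904^2 = 64.4735


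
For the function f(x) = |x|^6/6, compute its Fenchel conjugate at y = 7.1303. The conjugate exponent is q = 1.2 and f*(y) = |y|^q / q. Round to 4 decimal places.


The conjugate exponent q satisfies 1/p + 1/q = 1.
p = 6, so q = 6/(6 - 1) = 1.2
|y|^q = 7.1303^1.2 = 10.5616
f*(7.1303) = 10.5616 / 1.2 = 8.8013


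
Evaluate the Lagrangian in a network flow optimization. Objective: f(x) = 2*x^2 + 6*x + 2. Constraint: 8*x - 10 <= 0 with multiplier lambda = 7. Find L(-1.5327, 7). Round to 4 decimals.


Step 1: Evaluate f(x).
f(-1.5327) = 2*(-1.5327)^2 + 6*(-1.5327) + 2 = -2.4979
Step 2: Evaluate g(x).
g(-1.5327) = 8*-1.5327 - 10 = -22.2616
Step 3: Compute Lagrangian.
L = -2.4979 + 7*-22.2616 = -158.3291


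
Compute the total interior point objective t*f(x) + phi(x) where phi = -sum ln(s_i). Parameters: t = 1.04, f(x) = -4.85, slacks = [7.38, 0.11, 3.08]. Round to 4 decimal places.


Step 1: Compute log-barrier.
ln values: [1.9988, -2.2073, 1.1249]
phi = -(1.9988 - 2.2073 + 1.1249) = -0.9164
Step 2: Compute augmented objective.
t*f(x) = 1.04*-4.85 = -5.044
Total = -5.044 - 0.9164 = -5.9604


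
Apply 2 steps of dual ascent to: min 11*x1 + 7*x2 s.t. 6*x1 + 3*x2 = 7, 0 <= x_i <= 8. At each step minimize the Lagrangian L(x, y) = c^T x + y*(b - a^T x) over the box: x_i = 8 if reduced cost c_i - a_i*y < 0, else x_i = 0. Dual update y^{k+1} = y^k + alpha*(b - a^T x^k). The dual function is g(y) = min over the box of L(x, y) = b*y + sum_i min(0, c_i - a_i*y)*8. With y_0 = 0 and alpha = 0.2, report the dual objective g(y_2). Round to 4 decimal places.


Dual ascent for LP: min 11*x1 + 7*x2, 6*x1 + 3*x2 = 7, 0 <= x_i <= 8
Step 1: y^k = 0.0, reduced costs: (11.0, 7.0)
  x^k = (0.0, 0.0), subgradient = b - a^T x = 7.0
  y^{k+1} = 0.0 + 0.2*7.0 = 1.4
Step 2: y^k = 1.4, reduced costs: (2.6, 2.8)
  x^k = (0.0, 0.0), subgradient = b - a^T x = 7.0
  y^{k+1} = 1.4 + 0.2*7.0 = 2.8
Dual objective at y_2 = 2.8: reduced costs (-5.8, -1.4), box minimizer x = (8.0, 8.0)
g(y_2) = b*y + (c1 - a1*y)*x1 + (c2 - a2*y)*x2 = 7*2.8 + (-5.8)*8.0 + (-1.4)*8.0 = 19.6 - 46.4 - 11.2 = -38.0


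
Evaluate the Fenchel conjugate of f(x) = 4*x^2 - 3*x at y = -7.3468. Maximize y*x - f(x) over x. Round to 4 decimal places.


f*(y) = sup_x {y*x - a*x^2 - b*x} = sup_x {(y-b)*x - a*x^2}
FOC: (y - b) - 2a*x = 0 => x* = (y - b)/(2a)
x* = (-7.3468 + 3)/(2*4) = -0.5434
f*(-7.3468) = (y-b)^2/(4a) = (-7.3468 + 3)^2/(4*4)
= 18.8947/16 = 1.1809


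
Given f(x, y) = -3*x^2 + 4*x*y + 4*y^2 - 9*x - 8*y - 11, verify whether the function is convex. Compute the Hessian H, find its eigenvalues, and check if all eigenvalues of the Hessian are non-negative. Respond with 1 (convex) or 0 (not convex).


The Hessian of f(x,y) = -3*x^2 + 4*x*y + 4*y^2 - 9*x - 8*y - 11 is:
H = [[-6, 4], [4, 8]]
Trace = -6 + 8 = 2
Determinant = -6*8 - (4)^2 = -64
Discriminant = (2)^2 - 4*-64 = 260.0
Eigenvalues: lambda_1 = -7.0623, lambda_2 = 9.0623
The function is not convex.

0


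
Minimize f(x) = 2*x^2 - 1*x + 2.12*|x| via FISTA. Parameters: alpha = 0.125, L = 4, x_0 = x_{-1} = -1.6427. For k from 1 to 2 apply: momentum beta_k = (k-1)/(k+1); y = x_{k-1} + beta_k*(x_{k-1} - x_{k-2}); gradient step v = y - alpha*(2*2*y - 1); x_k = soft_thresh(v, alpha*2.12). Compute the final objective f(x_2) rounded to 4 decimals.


FISTA on f(x) = 2*x^2 - 1*x + 2.12*|x|
L = 4, alpha = 0.125
Iteration 1: beta = 0.0, y = -1.6427 + 0.0*(-1.6427 + 1.6427) = -1.6427
  grad(y) = -7.5708, v = y - alpha*grad = -0.6964
  prox(v) = soft_thresh(-0.6964, 0.265) = -0.4314
Iteration 2: beta = 0.3333, y = -0.4314 + 0.3333*(-0.4314 + 1.6427) = -0.0276
  grad(y) = -1.1103, v = y - alpha*grad = 0.1112
  prox(v) = soft_thresh(0.1112, 0.265) = 0.0
f(x_2) = 2*0.0^2 - 1*0.0 + 2.12*|0.0| = 0.0


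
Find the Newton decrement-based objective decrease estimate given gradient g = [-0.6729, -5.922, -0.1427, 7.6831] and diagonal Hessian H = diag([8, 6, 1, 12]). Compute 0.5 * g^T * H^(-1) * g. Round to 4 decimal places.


Step 1: H is diagonal, so H^(-1) * g = [-0.0841, -0.987, -0.1427, 0.6403].
Step 2: g^T H^(-1) g = sum_i g_i^2 / H_ii
  = (-0.6729)^2/8 + (-5.922)^2/6 + (-0.1427)^2/1 + (7.6831)^2/12
  = 0.0566 + 5.845 + 0.0204 + 4.9192 = 10.8411
Step 3: Objective decrease = 0.5 * g^T H^(-1) g = 5.4206


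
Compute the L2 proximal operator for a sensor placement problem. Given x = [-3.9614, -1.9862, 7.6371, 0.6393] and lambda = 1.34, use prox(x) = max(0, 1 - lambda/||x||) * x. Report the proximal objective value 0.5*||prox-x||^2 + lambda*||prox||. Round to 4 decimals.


Step 1: Compute ||x||.
||x|| = 8.8528
Step 2: Compute scaling factor.
scale = max(0, 1 - 1.34/8.8528) = 0.8486
Step 3: prox(x) = [-3.3618, -1.6856, 6.4811, 0.5425]
||prox(x)|| = 7.5128
Step 4: Proximal objective.
0.5*||prox-x||^2 = 0.8978
lambda*||prox|| = 10.0672
Total = 10.9649


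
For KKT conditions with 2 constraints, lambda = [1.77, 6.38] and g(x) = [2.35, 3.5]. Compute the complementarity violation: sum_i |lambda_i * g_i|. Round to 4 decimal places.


KKT complementary slackness check:
lambda_1 * g_1 = 1.77 * 2.35 = 4.1595
lambda_2 * g_2 = 6.38 * 3.5 = 22.33
Total violation = 4.1595 + 22.33 = 26.4895


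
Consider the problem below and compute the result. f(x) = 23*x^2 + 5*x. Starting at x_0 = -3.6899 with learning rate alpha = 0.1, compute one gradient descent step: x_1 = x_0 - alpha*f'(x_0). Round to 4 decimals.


We compute the gradient at x_0 and apply the update.
f'(x) = 46*x + 5
f'(-3.6899) = 46*-3.6899 + 5 = -164.7354
x_1 = -3.6899 - 0.1*-164.7354 = 12.7836


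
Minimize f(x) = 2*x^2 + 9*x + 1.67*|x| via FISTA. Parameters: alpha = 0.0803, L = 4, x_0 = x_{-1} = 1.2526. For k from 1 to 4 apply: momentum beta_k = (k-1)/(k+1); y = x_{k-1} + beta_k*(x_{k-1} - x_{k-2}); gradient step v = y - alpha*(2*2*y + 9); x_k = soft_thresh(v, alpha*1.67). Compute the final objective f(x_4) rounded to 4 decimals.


FISTA on f(x) = 2*x^2 + 9*x + 1.67*|x|
L = 4, alpha = 0.0803
Iteration 1: beta = 0.0, y = 1.2526 + 0.0*(1.2526 - 1.2526) = 1.2526
  grad(y) = 14.0104, v = y - alpha*grad = 0.1276
  prox(v) = soft_thresh(0.1276, 0.1341) = 0.0
Iteration 2: beta = 0.3333, y = 0.0 + 0.3333*(0.0 - 1.2526) = -0.4175
  grad(y) = 7.3299, v = y - alpha*grad = -1.0061
  prox(v) = soft_thresh(-1.0061, 0.1341) = -0.872
Iteration 3: beta = 0.5, y = -0.872 + 0.5*(-0.872 - 0.0) = -1.308
  grad(y) = 3.7679, v = y - alpha*grad = -1.6106
  prox(v) = soft_thresh(-1.6106, 0.1341) = -1.4765
Iteration 4: beta = 0.6, y = -1.4765 + 0.6*(-1.4765 + 0.872) = -1.8392
  grad(y) = 1.6433, v = y - alpha*grad = -1.9711
  prox(v) = soft_thresh(-1.9711, 0.1341) = -1.837
f(x_4) = 2*(-1.837)^2 + 9*(-1.837) + 1.67*|-1.837| = -6.7161


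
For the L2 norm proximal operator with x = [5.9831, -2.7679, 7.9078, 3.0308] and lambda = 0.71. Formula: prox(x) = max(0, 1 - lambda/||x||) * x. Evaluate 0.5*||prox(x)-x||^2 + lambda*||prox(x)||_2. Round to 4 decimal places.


Step 1: Compute ||x||.
||x|| = 10.7321
Step 2: Compute scaling factor.
scale = max(0, 1 - 0.71/10.7321) = 0.9338
Step 3: prox(x) = [5.5873, -2.5848, 7.3846, 2.8303]
||prox(x)|| = 10.0221
Step 4: Proximal objective.
0.5*||prox-x||^2 = 0.2521
lambda*||prox|| = 7.1157
Total = 7.3677


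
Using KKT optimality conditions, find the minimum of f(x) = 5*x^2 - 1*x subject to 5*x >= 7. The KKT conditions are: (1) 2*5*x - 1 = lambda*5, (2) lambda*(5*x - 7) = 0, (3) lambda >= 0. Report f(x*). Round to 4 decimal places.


Step 1: Try lambda = 0 (constraint inactive).
x_unc = 1/(2*5) = 0.1
Check: 5*0.1 = 0.5 < 7 -- violated!
Step 2: Constraint must be active: 5*x = 7
x* = 7/5 = 1.4
lambda = (2*5*1.4 - 1)/5 = 2.6
Step 3: Compute optimal value.
f(x*) = 5*1.4^2 - 1*1.4 = 8.4


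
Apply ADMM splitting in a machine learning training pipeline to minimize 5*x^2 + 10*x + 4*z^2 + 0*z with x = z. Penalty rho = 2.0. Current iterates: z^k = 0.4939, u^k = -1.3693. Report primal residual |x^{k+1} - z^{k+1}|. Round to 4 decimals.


ADMM iteration with rho = 2.0, z^k = 0.4939, u^k = -1.3693
Step 1: x-update.
Minimize 5*x^2 + 10*x + (2.0/2)*(x - 0.4939 - 1.3693)^2
FOC: (2*5 + 2.0)*x = -10 + 2.0*(0.4939 + 1.3693)
x^{k+1} = -0.5228
Step 2: z-update.
Minimize 4*z^2 + 0*z + (2.0/2)*(-0.5228 - z - 1.3693)^2
FOC: (2*4 + 2.0)*z = 0 + 2.0*(-0.5228 - 1.3693)
z^{k+1} = -0.3784
Step 3: u-update.
u^{k+1} = -1.3693 - 0.5228 + 0.3784 = -1.5137
Step 4: Primal residual = |-0.5228 + 0.3784| = 0.1444


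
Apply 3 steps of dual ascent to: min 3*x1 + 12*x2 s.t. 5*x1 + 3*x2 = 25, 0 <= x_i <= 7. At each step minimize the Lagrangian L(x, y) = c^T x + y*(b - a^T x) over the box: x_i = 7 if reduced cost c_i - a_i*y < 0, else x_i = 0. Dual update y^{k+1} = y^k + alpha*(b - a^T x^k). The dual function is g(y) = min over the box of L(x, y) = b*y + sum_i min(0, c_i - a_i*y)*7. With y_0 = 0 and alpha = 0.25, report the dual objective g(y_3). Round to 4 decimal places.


Dual ascent for LP: min 3*x1 + 12*x2, 5*x1 + 3*x2 = 25, 0 <= x_i <= 7
Step 1: y^k = 0.0, reduced costs: (3.0, 12.0)
  x^k = (0.0, 0.0), subgradient = b - a^T x = 25.0
  y^{k+1} = 0.0 + 0.25*25.0 = 6.25
Step 2: y^k = 6.25, reduced costs: (-28.25, -6.75)
  x^k = (7.0, 7.0), subgradient = b - a^T x = -31.0
  y^{k+1} = 6.25 + 0.25*-31.0 = -1.5
Step 3: y^k = -1.5, reduced costs: (10.5, 16.5)
  x^k = (0.0, 0.0), subgradient = b - a^T x = 25.0
  y^{k+1} = -1.5 + 0.25*25.0 = 4.75
Dual objective at y_3 = 4.75: reduced costs (-20.75, -2.25), box minimizer x = (7.0, 7.0)
g(y_3) = b*y + (c1 - a1*y)*x1 + (c2 - a2*y)*x2 = 25*4.75 + (-20.75)*7.0 + (-2.25)*7.0 = 118.75 - 145.25 - 15.75 = -42.25


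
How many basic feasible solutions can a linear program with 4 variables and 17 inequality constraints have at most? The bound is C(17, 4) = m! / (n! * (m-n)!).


Each vertex corresponds to some choice of n active constraints out of m, so the number of vertices is at most C(m, n) = m! / (n!(m-n)!).
m = 17, n = 4
Numerator: 17 * 16 * 15 * 14
Denominator: 4! = 24
C(17, 4) = 2380


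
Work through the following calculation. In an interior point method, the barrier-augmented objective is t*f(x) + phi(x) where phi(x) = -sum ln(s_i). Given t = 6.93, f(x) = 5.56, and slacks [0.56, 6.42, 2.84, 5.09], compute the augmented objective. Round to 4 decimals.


Step 1: Compute log-barrier.
ln values: [-0.5798, 1.8594, 1.0438, 1.6273]
phi = -(-0.5798 + 1.8594 + 1.0438 + 1.6273) = -3.9507
Step 2: Compute augmented objective.
t*f(x) = 6.93*5.56 = 38.5308
Total = 38.5308 - 3.9507 = 34.5801


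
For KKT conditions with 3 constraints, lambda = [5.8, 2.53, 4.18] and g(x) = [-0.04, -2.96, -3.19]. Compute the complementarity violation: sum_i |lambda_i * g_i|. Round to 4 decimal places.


KKT complementary slackness check:
lambda_1 * g_1 = 5.8 * -0.04 = -0.232
lambda_2 * g_2 = 2.53 * -2.96 = -7.4888
lambda_3 * g_3 = 4.18 * -3.19 = -13.3342
Total violation = 0.232 + 7.4888 + 13.3342 = 21.055


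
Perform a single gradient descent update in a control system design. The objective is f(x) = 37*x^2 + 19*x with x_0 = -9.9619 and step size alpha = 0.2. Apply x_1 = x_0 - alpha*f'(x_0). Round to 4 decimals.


We compute the gradient at x_0 and apply the update.
f'(x) = 74*x + 19
f'(-9.9619) = 74*-9.9619 + 19 = -718.1806
x_1 = -9.9619 - 0.2*-718.1806 = 133.6742


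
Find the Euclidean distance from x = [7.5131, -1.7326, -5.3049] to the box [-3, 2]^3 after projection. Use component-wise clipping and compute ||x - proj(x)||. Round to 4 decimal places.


Project each component onto [-3, 2].
clip(7.5131) = 2.0, clip(-1.7326) = -1.7326, clip(-5.3049) = -3.0
Projection = [2.0, -1.7326, -3.0]
Squared diffs: [30.3943, 0.0, 5.3126]
Distance = sqrt(35.7069) = 5.9755


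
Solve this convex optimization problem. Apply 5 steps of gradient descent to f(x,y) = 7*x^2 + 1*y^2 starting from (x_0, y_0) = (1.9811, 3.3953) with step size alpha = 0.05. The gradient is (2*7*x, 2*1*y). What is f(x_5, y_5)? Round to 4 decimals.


Gradient descent on f(x,y) = 7*x^2 + 1*y^2.
Starting point: (1.9811, 3.3953), alpha = 0.05
Step 1: grad_x = 2*7*1.9811 = 27.7354, grad_y = 2*1*3.3953 = 6.7906
  x_1 = 1.9811 - 0.05*27.7354 = 0.5943
  y_1 = 3.3953 - 0.05*6.7906 = 3.0558
Step 2: grad_x = 2*7*0.5943 = 8.3206, grad_y = 2*1*3.0558 = 6.1115
  x_2 = 0.5943 - 0.05*8.3206 = 0.1783
  y_2 = 3.0558 - 0.05*6.1115 = 2.7502
Step 3: grad_x = 2*7*0.1783 = 2.4962, grad_y = 2*1*2.7502 = 5.5004
  x_3 = 0.1783 - 0.05*2.4962 = 0.0535
  y_3 = 2.7502 - 0.05*5.5004 = 2.4752
Step 4: grad_x = 2*7*0.0535 = 0.7489, grad_y = 2*1*2.4752 = 4.9503
  x_4 = 0.0535 - 0.05*0.7489 = 0.016
  y_4 = 2.4752 - 0.05*4.9503 = 2.2277
Step 5: grad_x = 2*7*0.016 = 0.2247, grad_y = 2*1*2.2277 = 4.4553
  x_5 = 0.016 - 0.05*0.2247 = 0.0048
  y_5 = 2.2277 - 0.05*4.4553 = 2.0049
f(0.0048, 2.0049) = 7*0.0048^2 + 1*2.0049^2 = 4.0197


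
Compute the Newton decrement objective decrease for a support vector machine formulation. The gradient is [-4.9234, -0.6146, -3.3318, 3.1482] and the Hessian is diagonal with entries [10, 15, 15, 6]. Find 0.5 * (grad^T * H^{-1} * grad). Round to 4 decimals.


Step 1: H is diagonal, so H^(-1) * g = [-0.4923, -0.041, -0.2221, 0.5247].
Step 2: g^T H^(-1) g = sum_i g_i^2 / H_ii
  = (-4.9234)^2/10 + (-0.6146)^2/15 + (-3.3318)^2/15 + (3.1482)^2/6
  = 2.424 + 0.0252 + 0.7401 + 1.6519 = 4.8411
Step 3: Objective decrease = 0.5 * g^T H^(-1) g = 2.4205


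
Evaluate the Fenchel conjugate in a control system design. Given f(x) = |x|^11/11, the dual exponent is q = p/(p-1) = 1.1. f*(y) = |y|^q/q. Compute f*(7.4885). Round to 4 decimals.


The conjugate exponent q satisfies 1/p + 1/q = 1.
p = 11, so q = 11/(11 - 1) = 1.1
|y|^q = 7.4885^1.1 = 9.1587
f*(7.4885) = 9.1587 / 1.1 = 8.3261


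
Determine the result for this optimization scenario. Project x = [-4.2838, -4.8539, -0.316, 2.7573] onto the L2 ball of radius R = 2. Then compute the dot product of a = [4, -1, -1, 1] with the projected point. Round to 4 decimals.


Step 1: Compute ||x|| (intermediates to 6 decimals).
||x|| = sqrt((-4.2838)^2 + (-4.8539)^2 + (-0.316)^2 + 2.7573^2) = 7.04371
Step 2: Project.
Since ||x|| > R, scale = R/||x|| = 2/7.04371 = 0.283941, proj(x) = scale * x
proj(x) = [-1.216346, -1.378221, -0.089725, 0.782911]
Step 3: Dot product.
a^T * proj(x) = 4*(-1.216346) - 1*(-1.378221) - 1*(-0.089725) + 1*0.782911 = -2.6145


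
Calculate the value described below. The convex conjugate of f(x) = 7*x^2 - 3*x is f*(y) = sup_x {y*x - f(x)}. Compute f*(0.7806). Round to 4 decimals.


f*(y) = sup_x {y*x - a*x^2 - b*x} = sup_x {(y-b)*x - a*x^2}
FOC: (y - b) - 2a*x = 0 => x* = (y - b)/(2a)
x* = (0.7806 + 3)/(2*7) = 0.27
f*(0.7806) = (y-b)^2/(4a) = (0.7806 + 3)^2/(4*7)
= 14.2929/28 = 0.5105


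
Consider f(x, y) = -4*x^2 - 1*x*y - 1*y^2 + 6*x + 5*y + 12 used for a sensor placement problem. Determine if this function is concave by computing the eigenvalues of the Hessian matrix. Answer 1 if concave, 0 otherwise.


The Hessian of f(x,y) = -4*x^2 - 1*x*y - 1*y^2 + 6*x + 5*y + 12 is:
H = [[-8, -1], [-1, -2]]
Trace = -8 - 2 = -10
Determinant = -8*-2 - (-1)^2 = 15
Discriminant = (-10)^2 - 4*15 = 40.0
Eigenvalues: lambda_1 = -8.1623, lambda_2 = -1.8377
The function is concave.

1


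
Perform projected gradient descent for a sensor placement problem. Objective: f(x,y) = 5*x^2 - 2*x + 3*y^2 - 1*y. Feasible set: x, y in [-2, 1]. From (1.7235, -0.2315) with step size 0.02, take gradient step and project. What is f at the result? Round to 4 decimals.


Step 1: Compute gradient at (1.7235, -0.2315).
grad_x = 2*5*1.7235 - 2 = 15.235
grad_y = 2*3*-0.2315 - 1 = -2.389
Step 2: Gradient step.
x_raw = 1.7235 - 0.02*15.235 = 1.4188
y_raw = -0.2315 - 0.02*-2.389 = -0.1837
Step 3: Project onto [-2, 1].
x_proj = clip(1.4188) = 1.0
y_proj = clip(-0.1837) = -0.1837
Step 4: Evaluate f.
f(1.0, -0.1837) = 3.285


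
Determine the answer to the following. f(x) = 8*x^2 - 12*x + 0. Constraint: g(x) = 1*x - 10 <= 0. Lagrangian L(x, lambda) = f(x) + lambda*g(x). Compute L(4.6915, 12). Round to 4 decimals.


Step 1: Evaluate f(x).
f(4.6915) = 8*4.6915^2 - 12*4.6915 + 0 = 119.7834
Step 2: Evaluate g(x).
g(4.6915) = 1*4.6915 - 10 = -5.3085
Step 3: Compute Lagrangian.
L = 119.7834 + 12*-5.3085 = 56.0814


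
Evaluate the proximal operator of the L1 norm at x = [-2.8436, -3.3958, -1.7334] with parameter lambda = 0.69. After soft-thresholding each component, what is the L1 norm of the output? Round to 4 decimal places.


Soft-thresholding with lambda = 0.69:
prox(-2.8436) = sign(-2.8436)*max(|-2.8436| - 0.69, 0) = -2.1536
prox(-3.3958) = sign(-3.3958)*max(|-3.3958| - 0.69, 0) = -2.7058
prox(-1.7334) = sign(-1.7334)*max(|-1.7334| - 0.69, 0) = -1.0434
prox(x) = [-2.1536, -2.7058, -1.0434]
||prox(x)||_1 = 2.1536 + 2.7058 + 1.0434 = 5.9028


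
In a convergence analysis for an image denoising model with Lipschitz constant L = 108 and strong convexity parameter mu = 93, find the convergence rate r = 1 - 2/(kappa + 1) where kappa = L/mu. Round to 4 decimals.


Step 1: Compute the condition number.
kappa = L/mu = 108/93 = 1.1613
Step 2: Compute the convergence rate.
r = 1 - 2/(kappa + 1) = 1 - 2*mu/(L + mu) = (L - mu)/(L + mu) = 15/201 = 0.0746


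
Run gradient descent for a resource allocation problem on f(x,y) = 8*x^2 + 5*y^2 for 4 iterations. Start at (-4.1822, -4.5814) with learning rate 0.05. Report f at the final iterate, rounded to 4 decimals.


Gradient descent on f(x,y) = 8*x^2 + 5*y^2.
Starting point: (-4.1822, -4.5814), alpha = 0.05
Step 1: grad_x = 2*8*-4.1822 = -66.9152, grad_y = 2*5*-4.5814 = -45.814
  x_1 = -4.1822 - 0.05*-66.9152 = -0.8364
  y_1 = -4.5814 - 0.05*-45.814 = -2.2907
Step 2: grad_x = 2*8*-0.8364 = -13.383, grad_y = 2*5*-2.2907 = -22.907
  x_2 = -0.8364 - 0.05*-13.383 = -0.1673
  y_2 = -2.2907 - 0.05*-22.907 = -1.1454
Step 3: grad_x = 2*8*-0.1673 = -2.6766, grad_y = 2*5*-1.1454 = -11.4535
  x_3 = -0.1673 - 0.05*-2.6766 = -0.0335
  y_3 = -1.1454 - 0.05*-11.4535 = -0.5727
Step 4: grad_x = 2*8*-0.0335 = -0.5353, grad_y = 2*5*-0.5727 = -5.7268
  x_4 = -0.0335 - 0.05*-0.5353 = -0.0067
  y_4 = -0.5727 - 0.05*-5.7268 = -0.2863
f(-0.0067, -0.2863) = 8*(-0.0067)^2 + 5*(-0.2863)^2 = 0.4103


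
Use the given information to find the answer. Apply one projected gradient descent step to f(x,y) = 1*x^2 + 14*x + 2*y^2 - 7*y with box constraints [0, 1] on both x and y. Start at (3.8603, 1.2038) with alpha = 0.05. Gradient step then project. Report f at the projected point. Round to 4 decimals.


Step 1: Compute gradient at (3.8603, 1.2038).
grad_x = 2*1*3.8603 + 14 = 21.7206
grad_y = 2*2*1.2038 - 7 = -2.1848
Step 2: Gradient step.
x_raw = 3.8603 - 0.05*21.7206 = 2.7743
y_raw = 1.2038 - 0.05*-2.1848 = 1.313
Step 3: Project onto [0, 1].
x_proj = clip(2.7743) = 1.0
y_proj = clip(1.313) = 1.0
Step 4: Evaluate f.
f(1.0, 1.0) = 10.0


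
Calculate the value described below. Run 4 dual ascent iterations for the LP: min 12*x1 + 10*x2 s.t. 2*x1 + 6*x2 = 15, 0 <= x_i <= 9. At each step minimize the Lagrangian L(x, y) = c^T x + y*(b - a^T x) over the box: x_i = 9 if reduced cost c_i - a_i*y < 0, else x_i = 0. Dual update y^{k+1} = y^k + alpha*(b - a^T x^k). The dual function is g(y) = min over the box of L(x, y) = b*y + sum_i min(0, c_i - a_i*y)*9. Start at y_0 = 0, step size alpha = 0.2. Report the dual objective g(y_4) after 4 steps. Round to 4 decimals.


Dual ascent for LP: min 12*x1 + 10*x2, 2*x1 + 6*x2 = 15, 0 <= x_i <= 9
Step 1: y^k = 0.0, reduced costs: (12.0, 10.0)
  x^k = (0.0, 0.0), subgradient = b - a^T x = 15.0
  y^{k+1} = 0.0 + 0.2*15.0 = 3.0
Step 2: y^k = 3.0, reduced costs: (6.0, -8.0)
  x^k = (0.0, 9.0), subgradient = b - a^T x = -39.0
  y^{k+1} = 3.0 + 0.2*-39.0 = -4.8
Step 3: y^k = -4.8, reduced costs: (21.6, 38.8)
  x^k = (0.0, 0.0), subgradient = b - a^T x = 15.0
  y^{k+1} = -4.8 + 0.2*15.0 = -1.8
Step 4: y^k = -1.8, reduced costs: (15.6, 20.8)
  x^k = (0.0, 0.0), subgradient = b - a^T x = 15.0
  y^{k+1} = -1.8 + 0.2*15.0 = 1.2
Dual objective at y_4 = 1.2: reduced costs (9.6, 2.8), box minimizer x = (0.0, 0.0)
g(y_4) = b*y + (c1 - a1*y)*x1 + (c2 - a2*y)*x2 = 15*1.2 + 9.6*0.0 + 2.8*0.0 = 18.0 + 0.0 + 0.0 = 18.0


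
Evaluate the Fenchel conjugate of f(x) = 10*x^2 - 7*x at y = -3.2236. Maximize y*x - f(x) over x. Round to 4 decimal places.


f*(y) = sup_x {y*x - a*x^2 - b*x} = sup_x {(y-b)*x - a*x^2}
FOC: (y - b) - 2a*x = 0 => x* = (y - b)/(2a)
x* = (-3.2236 + 7)/(2*10) = 0.1888
f*(-3.2236) = (y-b)^2/(4a) = (-3.2236 + 7)^2/(4*10)
= 14.2612/40 = 0.3565


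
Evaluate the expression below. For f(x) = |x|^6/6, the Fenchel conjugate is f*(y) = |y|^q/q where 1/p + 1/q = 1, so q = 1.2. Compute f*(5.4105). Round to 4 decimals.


The conjugate exponent q satisfies 1/p + 1/q = 1.
p = 6, so q = 6/(6 - 1) = 1.2
|y|^q = 5.4105^1.2 = 7.5838
f*(5.4105) = 7.5838 / 1.2 = 6.3198


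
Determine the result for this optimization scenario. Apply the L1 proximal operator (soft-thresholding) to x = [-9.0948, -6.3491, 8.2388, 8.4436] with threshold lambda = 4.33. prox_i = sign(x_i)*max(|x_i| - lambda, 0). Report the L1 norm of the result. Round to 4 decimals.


Soft-thresholding with lambda = 4.33:
prox(-9.0948) = sign(-9.0948)*max(|-9.0948| - 4.33, 0) = -4.7648
prox(-6.3491) = sign(-6.3491)*max(|-6.3491| - 4.33, 0) = -2.0191
prox(8.2388) = sign(8.2388)*max(|8.2388| - 4.33, 0) = 3.9088
prox(8.4436) = sign(8.4436)*max(|8.4436| - 4.33, 0) = 4.1136
prox(x) = [-4.7648, -2.0191, 3.9088, 4.1136]
||prox(x)||_1 = 4.7648 + 2.0191 + 3.9088 + 4.1136 = 14.8063


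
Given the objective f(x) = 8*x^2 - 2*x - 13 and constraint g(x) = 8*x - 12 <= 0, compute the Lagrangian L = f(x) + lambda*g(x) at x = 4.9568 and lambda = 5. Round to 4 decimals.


Step 1: Evaluate f(x).
f(4.9568) = 8*4.9568^2 - 2*4.9568 - 13 = 173.6453
Step 2: Evaluate g(x).
g(4.9568) = 8*4.9568 - 12 = 27.6544
Step 3: Compute Lagrangian.
L = 173.6453 + 5*27.6544 = 311.9173


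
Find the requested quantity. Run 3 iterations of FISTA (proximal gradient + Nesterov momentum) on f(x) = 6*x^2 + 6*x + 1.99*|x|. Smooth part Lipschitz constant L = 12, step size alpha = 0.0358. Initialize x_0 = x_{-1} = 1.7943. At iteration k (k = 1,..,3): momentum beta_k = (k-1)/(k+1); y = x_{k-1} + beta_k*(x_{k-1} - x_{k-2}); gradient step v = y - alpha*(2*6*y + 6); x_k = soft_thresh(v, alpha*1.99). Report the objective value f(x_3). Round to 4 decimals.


FISTA on f(x) = 6*x^2 + 6*x + 1.99*|x|
L = 12, alpha = 0.0358
Iteration 1: beta = 0.0, y = 1.7943 + 0.0*(1.7943 - 1.7943) = 1.7943
  grad(y) = 27.5316, v = y - alpha*grad = 0.8087
  prox(v) = soft_thresh(0.8087, 0.0712) = 0.7374
Iteration 2: beta = 0.3333, y = 0.7374 + 0.3333*(0.7374 - 1.7943) = 0.3851
  grad(y) = 10.6216, v = y - alpha*grad = 0.0049
  prox(v) = soft_thresh(0.0049, 0.0712) = 0.0
Iteration 3: beta = 0.5, y = 0.0 + 0.5*(0.0 - 0.7374) = -0.3687
  grad(y) = 1.5754, v = y - alpha*grad = -0.4251
  prox(v) = soft_thresh(-0.4251, 0.0712) = -0.3539
f(x_3) = 6*(-0.3539)^2 + 6*(-0.3539) + 1.99*|-0.3539| = -0.6677


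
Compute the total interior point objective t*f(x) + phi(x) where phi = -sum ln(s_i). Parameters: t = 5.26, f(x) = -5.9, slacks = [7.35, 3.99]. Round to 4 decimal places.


Step 1: Compute log-barrier.
ln values: [1.9947, 1.3838]
phi = -(1.9947 + 1.3838) = -3.3785
Step 2: Compute augmented objective.
t*f(x) = 5.26*-5.9 = -31.034
Total = -31.034 - 3.3785 = -34.4125


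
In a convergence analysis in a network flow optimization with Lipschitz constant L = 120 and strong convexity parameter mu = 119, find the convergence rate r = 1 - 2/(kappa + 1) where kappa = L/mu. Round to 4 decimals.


Step 1: Compute the condition number.
kappa = L/mu = 120/119 = 1.0084
Step 2: Compute the convergence rate.
r = 1 - 2/(kappa + 1) = 1 - 2*mu/(L + mu) = (L - mu)/(L + mu) = 1/239 = 0.0042


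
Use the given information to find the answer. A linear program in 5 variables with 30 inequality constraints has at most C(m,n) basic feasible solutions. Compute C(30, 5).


Each vertex corresponds to some choice of n active constraints out of m, so the number of vertices is at most C(m, n) = m! / (n!(m-n)!).
m = 30, n = 5
Numerator: 30 * 29 * 28 * 27 * 26
Denominator: 5! = 120
C(30, 5) = 142506


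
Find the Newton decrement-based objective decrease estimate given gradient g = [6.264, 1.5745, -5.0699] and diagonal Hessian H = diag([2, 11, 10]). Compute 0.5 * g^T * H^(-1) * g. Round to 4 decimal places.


Step 1: H is diagonal, so H^(-1) * g = [3.132, 0.1431, -0.507].
Step 2: g^T H^(-1) g = sum_i g_i^2 / H_ii
  = (6.264)^2/2 + (1.5745)^2/11 + (-5.0699)^2/10
  = 19.6188 + 0.2254 + 2.5704 = 22.4146
Step 3: Objective decrease = 0.5 * g^T H^(-1) g = 11.2073


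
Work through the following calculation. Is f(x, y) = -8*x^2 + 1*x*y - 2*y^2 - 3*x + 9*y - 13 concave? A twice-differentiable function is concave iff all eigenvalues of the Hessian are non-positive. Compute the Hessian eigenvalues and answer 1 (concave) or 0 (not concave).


The Hessian of f(x,y) = -8*x^2 + 1*x*y - 2*y^2 - 3*x + 9*y - 13 is:
H = [[-16, 1], [1, -4]]
Trace = -16 - 4 = -20
Determinant = -16*-4 - (1)^2 = 63
Discriminant = (-20)^2 - 4*63 = 148.0
Eigenvalues: lambda_1 = -16.0828, lambda_2 = -3.9172
The function is concave.

1
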